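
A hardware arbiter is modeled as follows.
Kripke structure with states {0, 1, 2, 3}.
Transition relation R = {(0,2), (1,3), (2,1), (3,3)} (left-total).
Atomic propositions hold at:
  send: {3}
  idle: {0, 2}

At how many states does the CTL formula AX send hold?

Sat(AX send) = {s : every successor in {3}} = {1, 3}
|Sat(AX send)| = |{1, 3}| = 2.

2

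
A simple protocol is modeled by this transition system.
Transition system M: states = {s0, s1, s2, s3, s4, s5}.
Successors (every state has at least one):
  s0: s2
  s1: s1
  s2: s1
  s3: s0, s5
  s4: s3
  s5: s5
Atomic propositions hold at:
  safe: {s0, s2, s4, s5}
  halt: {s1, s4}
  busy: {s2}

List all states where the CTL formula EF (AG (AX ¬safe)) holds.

{s0, s1, s2, s3, s4}

Sat(¬safe) = {s1, s3}
Sat(AX ¬safe) = {s : every successor in {s1, s3}} = {s1, s2, s4}
AG (AX ¬safe): greatest fixpoint, start Z0 = {s1, s2, s4}, keep only states in Sat with every successor in Z. Z1 = {s1, s2}; fixed.
Sat(AG (AX ¬safe)) = {s1, s2}
EF (AG (AX ¬safe)): least fixpoint, start Z0 = {s1, s2}, add states with some successor in Z. Z1 = {s0, s1, s2}; Z2 = {s0, s1, s2, s3}; Z3 = {s0, s1, s2, s3, s4}; fixed.
Sat(EF (AG (AX ¬safe))) = {s0, s1, s2, s3, s4}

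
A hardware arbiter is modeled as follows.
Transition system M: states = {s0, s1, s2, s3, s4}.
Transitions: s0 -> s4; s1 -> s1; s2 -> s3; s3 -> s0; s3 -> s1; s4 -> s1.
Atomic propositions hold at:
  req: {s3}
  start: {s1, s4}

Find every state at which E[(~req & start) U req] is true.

{s3}

Sat(~req) = {s0, s1, s2, s4}
Sat(~req & start) = {s1, s4}
E[(~req & start) U req]: least fixpoint, start Z0 = Sat(req) = {s3}, add states in Sat(~req & start) with some successor in Z. Already a fixed point.
Sat(E[(~req & start) U req]) = {s3}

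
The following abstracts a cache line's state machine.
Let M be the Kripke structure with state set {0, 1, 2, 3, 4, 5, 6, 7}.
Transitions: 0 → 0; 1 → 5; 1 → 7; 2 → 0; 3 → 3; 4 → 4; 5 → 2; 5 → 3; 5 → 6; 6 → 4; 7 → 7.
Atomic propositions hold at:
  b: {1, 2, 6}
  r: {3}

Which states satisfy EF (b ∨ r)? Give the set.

Sat(b ∨ r) = {1, 2, 3, 6}
EF (b ∨ r): least fixpoint, start Z0 = {1, 2, 3, 6}, add states with some successor in Z. Z1 = {1, 2, 3, 5, 6}; fixed.
Sat(EF (b ∨ r)) = {1, 2, 3, 5, 6}

{1, 2, 3, 5, 6}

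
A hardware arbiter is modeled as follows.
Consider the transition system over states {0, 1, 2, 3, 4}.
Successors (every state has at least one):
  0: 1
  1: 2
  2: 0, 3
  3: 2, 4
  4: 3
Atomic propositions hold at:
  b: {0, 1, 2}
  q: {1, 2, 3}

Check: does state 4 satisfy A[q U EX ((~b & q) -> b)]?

No

Sat(~b) = {3, 4}
Sat(~b & q) = {3}
Sat((~b & q) -> b) = {0, 1, 2, 4}
Sat(EX ((~b & q) -> b)) = {s : some successor in {0, 1, 2, 4}} = {0, 1, 2, 3}
A[q U EX ((~b & q) -> b)]: least fixpoint, start Z0 = Sat(EX ((~b & q) -> b)) = {0, 1, 2, 3}, add states in Sat(q) with every successor in Z. Already a fixed point.
Sat(A[q U EX ((~b & q) -> b)]) = {0, 1, 2, 3}
4 ∉ Sat(A[q U EX ((~b & q) -> b)]) = {0, 1, 2, 3}, so the formula does not hold at 4.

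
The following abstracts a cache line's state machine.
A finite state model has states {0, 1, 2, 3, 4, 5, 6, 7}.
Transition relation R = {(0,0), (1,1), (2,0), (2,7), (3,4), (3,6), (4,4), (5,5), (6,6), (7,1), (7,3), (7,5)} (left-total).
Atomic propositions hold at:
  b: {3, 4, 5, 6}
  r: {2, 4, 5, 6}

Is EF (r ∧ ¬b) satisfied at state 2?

Sat(¬b) = {0, 1, 2, 7}
Sat(r ∧ ¬b) = {2}
EF (r ∧ ¬b): least fixpoint, start Z0 = {2}, add states with some successor in Z. Already a fixed point.
Sat(EF (r ∧ ¬b)) = {2}
2 ∈ Sat(EF (r ∧ ¬b)) = {2}, so the formula holds at 2.

Yes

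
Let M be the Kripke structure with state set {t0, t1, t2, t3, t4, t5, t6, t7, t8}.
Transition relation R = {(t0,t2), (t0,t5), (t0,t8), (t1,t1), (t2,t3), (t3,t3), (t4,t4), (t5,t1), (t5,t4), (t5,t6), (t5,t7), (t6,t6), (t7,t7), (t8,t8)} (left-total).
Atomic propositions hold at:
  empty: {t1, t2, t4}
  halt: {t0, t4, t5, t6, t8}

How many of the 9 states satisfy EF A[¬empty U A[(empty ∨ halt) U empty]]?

5

Sat(¬empty) = {t0, t3, t5, t6, t7, t8}
Sat(empty ∨ halt) = {t0, t1, t2, t4, t5, t6, t8}
A[(empty ∨ halt) U empty]: least fixpoint, start Z0 = Sat(empty) = {t1, t2, t4}, add states in Sat(empty ∨ halt) with every successor in Z. Already a fixed point.
Sat(A[(empty ∨ halt) U empty]) = {t1, t2, t4}
A[¬empty U A[(empty ∨ halt) U empty]]: least fixpoint, start Z0 = Sat(A[(empty ∨ halt) U empty]) = {t1, t2, t4}, add states in Sat(¬empty) with every successor in Z. Already a fixed point.
Sat(A[¬empty U A[(empty ∨ halt) U empty]]) = {t1, t2, t4}
EF A[¬empty U A[(empty ∨ halt) U empty]]: least fixpoint, start Z0 = {t1, t2, t4}, add states with some successor in Z. Z1 = {t0, t1, t2, t4, t5}; fixed.
Sat(EF A[¬empty U A[(empty ∨ halt) U empty]]) = {t0, t1, t2, t4, t5}
|Sat(EF A[¬empty U A[(empty ∨ halt) U empty]])| = |{t0, t1, t2, t4, t5}| = 5.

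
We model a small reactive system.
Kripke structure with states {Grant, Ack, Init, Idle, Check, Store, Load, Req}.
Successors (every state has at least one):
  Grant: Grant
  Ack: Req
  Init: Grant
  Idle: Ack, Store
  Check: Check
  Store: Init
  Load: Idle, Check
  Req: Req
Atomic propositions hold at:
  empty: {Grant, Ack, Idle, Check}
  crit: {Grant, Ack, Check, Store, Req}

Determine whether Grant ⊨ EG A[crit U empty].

Yes

A[crit U empty]: least fixpoint, start Z0 = Sat(empty) = {Grant, Ack, Idle, Check}, add states in Sat(crit) with every successor in Z. Already a fixed point.
Sat(A[crit U empty]) = {Grant, Ack, Idle, Check}
EG A[crit U empty]: greatest fixpoint, start Z0 = {Grant, Ack, Idle, Check}, keep only states in Sat with some successor in Z. Z1 = {Grant, Idle, Check}; Z2 = {Grant, Check}; fixed.
Sat(EG A[crit U empty]) = {Grant, Check}
Grant ∈ Sat(EG A[crit U empty]) = {Grant, Check}, so the formula holds at Grant.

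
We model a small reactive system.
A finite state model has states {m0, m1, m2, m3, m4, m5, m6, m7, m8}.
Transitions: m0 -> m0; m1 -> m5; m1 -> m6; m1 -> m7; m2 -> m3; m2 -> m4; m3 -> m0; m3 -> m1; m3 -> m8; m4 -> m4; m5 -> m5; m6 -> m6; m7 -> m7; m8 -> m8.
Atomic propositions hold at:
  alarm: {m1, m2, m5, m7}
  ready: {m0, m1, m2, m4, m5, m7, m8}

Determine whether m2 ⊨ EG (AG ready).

AG ready: greatest fixpoint, start Z0 = {m0, m1, m2, m4, m5, m7, m8}, keep only states in Sat with every successor in Z. Z1 = {m0, m4, m5, m7, m8}; fixed.
Sat(AG ready) = {m0, m4, m5, m7, m8}
EG (AG ready): greatest fixpoint, start Z0 = {m0, m4, m5, m7, m8}, keep only states in Sat with some successor in Z. Already a fixed point.
Sat(EG (AG ready)) = {m0, m4, m5, m7, m8}
m2 ∉ Sat(EG (AG ready)) = {m0, m4, m5, m7, m8}, so the formula does not hold at m2.

No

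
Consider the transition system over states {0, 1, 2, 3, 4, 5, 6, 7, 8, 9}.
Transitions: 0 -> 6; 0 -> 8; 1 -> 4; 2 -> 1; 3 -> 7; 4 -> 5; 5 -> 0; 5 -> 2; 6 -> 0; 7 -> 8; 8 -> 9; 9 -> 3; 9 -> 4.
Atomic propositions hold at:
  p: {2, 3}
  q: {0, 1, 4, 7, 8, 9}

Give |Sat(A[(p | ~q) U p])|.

2

Sat(~q) = {2, 3, 5, 6}
Sat(p | ~q) = {2, 3, 5, 6}
A[(p | ~q) U p]: least fixpoint, start Z0 = Sat(p) = {2, 3}, add states in Sat(p | ~q) with every successor in Z. Already a fixed point.
Sat(A[(p | ~q) U p]) = {2, 3}
|Sat(A[(p | ~q) U p])| = |{2, 3}| = 2.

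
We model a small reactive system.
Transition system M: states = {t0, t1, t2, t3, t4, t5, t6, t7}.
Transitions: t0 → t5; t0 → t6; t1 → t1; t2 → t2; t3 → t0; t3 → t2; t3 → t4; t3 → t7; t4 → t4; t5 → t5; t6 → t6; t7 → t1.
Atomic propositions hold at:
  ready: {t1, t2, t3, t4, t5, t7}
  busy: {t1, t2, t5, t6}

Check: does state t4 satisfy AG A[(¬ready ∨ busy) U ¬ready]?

Sat(¬ready) = {t0, t6}
Sat(¬ready ∨ busy) = {t0, t1, t2, t5, t6}
A[(¬ready ∨ busy) U ¬ready]: least fixpoint, start Z0 = Sat(¬ready) = {t0, t6}, add states in Sat(¬ready ∨ busy) with every successor in Z. Already a fixed point.
Sat(A[(¬ready ∨ busy) U ¬ready]) = {t0, t6}
AG A[(¬ready ∨ busy) U ¬ready]: greatest fixpoint, start Z0 = {t0, t6}, keep only states in Sat with every successor in Z. Z1 = {t6}; fixed.
Sat(AG A[(¬ready ∨ busy) U ¬ready]) = {t6}
t4 ∉ Sat(AG A[(¬ready ∨ busy) U ¬ready]) = {t6}, so the formula does not hold at t4.

No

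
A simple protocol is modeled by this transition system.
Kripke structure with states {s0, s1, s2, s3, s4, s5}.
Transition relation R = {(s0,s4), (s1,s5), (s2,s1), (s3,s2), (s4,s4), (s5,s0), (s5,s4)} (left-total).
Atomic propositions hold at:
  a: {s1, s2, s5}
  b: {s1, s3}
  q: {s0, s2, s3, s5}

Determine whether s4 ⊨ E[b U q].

E[b U q]: least fixpoint, start Z0 = Sat(q) = {s0, s2, s3, s5}, add states in Sat(b) with some successor in Z. Z1 = {s0, s1, s2, s3, s5}; fixed.
Sat(E[b U q]) = {s0, s1, s2, s3, s5}
s4 ∉ Sat(E[b U q]) = {s0, s1, s2, s3, s5}, so the formula does not hold at s4.

No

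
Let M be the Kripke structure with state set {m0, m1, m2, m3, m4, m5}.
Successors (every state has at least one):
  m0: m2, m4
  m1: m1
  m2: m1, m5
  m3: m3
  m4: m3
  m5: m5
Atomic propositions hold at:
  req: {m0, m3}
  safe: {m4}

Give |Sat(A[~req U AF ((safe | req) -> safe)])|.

5

Sat(~req) = {m1, m2, m4, m5}
Sat(safe | req) = {m0, m3, m4}
Sat((safe | req) -> safe) = {m1, m2, m4, m5}
AF ((safe | req) -> safe): least fixpoint, start Z0 = {m1, m2, m4, m5}, add states with every successor in Z. Z1 = {m0, m1, m2, m4, m5}; fixed.
Sat(AF ((safe | req) -> safe)) = {m0, m1, m2, m4, m5}
A[~req U AF ((safe | req) -> safe)]: least fixpoint, start Z0 = Sat(AF ((safe | req) -> safe)) = {m0, m1, m2, m4, m5}, add states in Sat(~req) with every successor in Z. Already a fixed point.
Sat(A[~req U AF ((safe | req) -> safe)]) = {m0, m1, m2, m4, m5}
|Sat(A[~req U AF ((safe | req) -> safe)])| = |{m0, m1, m2, m4, m5}| = 5.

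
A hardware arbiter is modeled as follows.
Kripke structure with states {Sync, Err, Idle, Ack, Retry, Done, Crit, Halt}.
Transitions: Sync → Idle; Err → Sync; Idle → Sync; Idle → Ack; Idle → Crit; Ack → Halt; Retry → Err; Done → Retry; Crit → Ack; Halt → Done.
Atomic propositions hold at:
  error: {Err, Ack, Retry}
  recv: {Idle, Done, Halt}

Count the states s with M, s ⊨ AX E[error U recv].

E[error U recv]: least fixpoint, start Z0 = Sat(recv) = {Idle, Done, Halt}, add states in Sat(error) with some successor in Z. Z1 = {Idle, Ack, Done, Halt}; fixed.
Sat(E[error U recv]) = {Idle, Ack, Done, Halt}
Sat(AX E[error U recv]) = {s : every successor in {Idle, Ack, Done, Halt}} = {Sync, Ack, Crit, Halt}
|Sat(AX E[error U recv])| = |{Sync, Ack, Crit, Halt}| = 4.

4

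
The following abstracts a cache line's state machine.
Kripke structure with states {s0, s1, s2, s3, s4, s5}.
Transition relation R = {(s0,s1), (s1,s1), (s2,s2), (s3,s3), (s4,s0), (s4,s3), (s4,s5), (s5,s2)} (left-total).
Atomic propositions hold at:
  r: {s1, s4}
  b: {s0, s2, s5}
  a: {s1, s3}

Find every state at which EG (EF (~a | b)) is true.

{s2, s4, s5}

Sat(~a) = {s0, s2, s4, s5}
Sat(~a | b) = {s0, s2, s4, s5}
EF (~a | b): least fixpoint, start Z0 = {s0, s2, s4, s5}, add states with some successor in Z. Already a fixed point.
Sat(EF (~a | b)) = {s0, s2, s4, s5}
EG (EF (~a | b)): greatest fixpoint, start Z0 = {s0, s2, s4, s5}, keep only states in Sat with some successor in Z. Z1 = {s2, s4, s5}; fixed.
Sat(EG (EF (~a | b))) = {s2, s4, s5}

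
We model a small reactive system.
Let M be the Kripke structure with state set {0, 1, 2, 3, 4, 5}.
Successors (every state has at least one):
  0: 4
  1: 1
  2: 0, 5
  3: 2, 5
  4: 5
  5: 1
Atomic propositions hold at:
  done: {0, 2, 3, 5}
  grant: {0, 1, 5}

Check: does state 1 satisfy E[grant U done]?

E[grant U done]: least fixpoint, start Z0 = Sat(done) = {0, 2, 3, 5}, add states in Sat(grant) with some successor in Z. Already a fixed point.
Sat(E[grant U done]) = {0, 2, 3, 5}
1 ∉ Sat(E[grant U done]) = {0, 2, 3, 5}, so the formula does not hold at 1.

No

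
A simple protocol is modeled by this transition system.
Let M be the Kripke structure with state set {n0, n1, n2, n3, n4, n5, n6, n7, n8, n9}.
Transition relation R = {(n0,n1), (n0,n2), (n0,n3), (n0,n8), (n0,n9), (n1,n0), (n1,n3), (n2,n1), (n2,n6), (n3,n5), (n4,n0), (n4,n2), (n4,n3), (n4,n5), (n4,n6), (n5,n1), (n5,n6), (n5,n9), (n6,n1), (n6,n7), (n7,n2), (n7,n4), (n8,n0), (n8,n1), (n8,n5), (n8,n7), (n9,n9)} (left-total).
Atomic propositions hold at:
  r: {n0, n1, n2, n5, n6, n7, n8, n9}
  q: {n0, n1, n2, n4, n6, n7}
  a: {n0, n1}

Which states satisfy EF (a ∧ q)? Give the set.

Sat(a ∧ q) = {n0, n1}
EF (a ∧ q): least fixpoint, start Z0 = {n0, n1}, add states with some successor in Z. Z1 = {n0, n1, n2, n4, n5, n6, n8}; Z2 = {n0, n1, n2, n3, n4, n5, n6, n7, n8}; fixed.
Sat(EF (a ∧ q)) = {n0, n1, n2, n3, n4, n5, n6, n7, n8}

{n0, n1, n2, n3, n4, n5, n6, n7, n8}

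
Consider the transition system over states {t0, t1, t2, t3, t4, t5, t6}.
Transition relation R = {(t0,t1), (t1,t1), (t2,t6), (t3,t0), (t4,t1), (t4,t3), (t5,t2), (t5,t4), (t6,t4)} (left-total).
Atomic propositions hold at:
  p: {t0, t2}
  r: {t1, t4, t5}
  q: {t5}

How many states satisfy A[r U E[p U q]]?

E[p U q]: least fixpoint, start Z0 = Sat(q) = {t5}, add states in Sat(p) with some successor in Z. Already a fixed point.
Sat(E[p U q]) = {t5}
A[r U E[p U q]]: least fixpoint, start Z0 = Sat(E[p U q]) = {t5}, add states in Sat(r) with every successor in Z. Already a fixed point.
Sat(A[r U E[p U q]]) = {t5}
|Sat(A[r U E[p U q]])| = |{t5}| = 1.

1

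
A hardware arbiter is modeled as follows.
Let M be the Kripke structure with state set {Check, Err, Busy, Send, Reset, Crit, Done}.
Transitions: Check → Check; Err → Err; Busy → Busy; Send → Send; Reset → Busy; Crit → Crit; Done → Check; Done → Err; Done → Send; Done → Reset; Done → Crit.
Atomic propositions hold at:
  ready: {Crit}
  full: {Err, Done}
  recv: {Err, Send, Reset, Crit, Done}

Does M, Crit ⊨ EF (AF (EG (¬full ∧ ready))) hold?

Sat(¬full) = {Check, Busy, Send, Reset, Crit}
Sat(¬full ∧ ready) = {Crit}
EG (¬full ∧ ready): greatest fixpoint, start Z0 = {Crit}, keep only states in Sat with some successor in Z. Already a fixed point.
Sat(EG (¬full ∧ ready)) = {Crit}
AF (EG (¬full ∧ ready)): least fixpoint, start Z0 = {Crit}, add states with every successor in Z. Already a fixed point.
Sat(AF (EG (¬full ∧ ready))) = {Crit}
EF (AF (EG (¬full ∧ ready))): least fixpoint, start Z0 = {Crit}, add states with some successor in Z. Z1 = {Crit, Done}; fixed.
Sat(EF (AF (EG (¬full ∧ ready)))) = {Crit, Done}
Crit ∈ Sat(EF (AF (EG (¬full ∧ ready)))) = {Crit, Done}, so the formula holds at Crit.

Yes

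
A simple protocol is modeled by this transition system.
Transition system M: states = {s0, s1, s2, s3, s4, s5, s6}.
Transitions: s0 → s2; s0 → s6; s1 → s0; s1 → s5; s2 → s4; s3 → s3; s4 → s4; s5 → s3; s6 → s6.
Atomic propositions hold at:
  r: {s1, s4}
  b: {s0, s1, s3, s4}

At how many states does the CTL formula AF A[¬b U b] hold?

Sat(¬b) = {s2, s5, s6}
A[¬b U b]: least fixpoint, start Z0 = Sat(b) = {s0, s1, s3, s4}, add states in Sat(¬b) with every successor in Z. Z1 = {s0, s1, s2, s3, s4, s5}; fixed.
Sat(A[¬b U b]) = {s0, s1, s2, s3, s4, s5}
AF A[¬b U b]: least fixpoint, start Z0 = {s0, s1, s2, s3, s4, s5}, add states with every successor in Z. Already a fixed point.
Sat(AF A[¬b U b]) = {s0, s1, s2, s3, s4, s5}
|Sat(AF A[¬b U b])| = |{s0, s1, s2, s3, s4, s5}| = 6.

6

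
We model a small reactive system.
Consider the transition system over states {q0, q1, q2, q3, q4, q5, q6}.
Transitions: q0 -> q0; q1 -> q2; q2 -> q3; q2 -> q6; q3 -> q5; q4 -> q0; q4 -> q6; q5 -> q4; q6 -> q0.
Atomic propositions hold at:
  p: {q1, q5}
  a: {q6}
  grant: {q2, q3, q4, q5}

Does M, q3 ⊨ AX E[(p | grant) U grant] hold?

Sat(p | grant) = {q1, q2, q3, q4, q5}
E[(p | grant) U grant]: least fixpoint, start Z0 = Sat(grant) = {q2, q3, q4, q5}, add states in Sat(p | grant) with some successor in Z. Z1 = {q1, q2, q3, q4, q5}; fixed.
Sat(E[(p | grant) U grant]) = {q1, q2, q3, q4, q5}
Sat(AX E[(p | grant) U grant]) = {s : every successor in {q1, q2, q3, q4, q5}} = {q1, q3, q5}
q3 ∈ Sat(AX E[(p | grant) U grant]) = {q1, q3, q5}, so the formula holds at q3.

Yes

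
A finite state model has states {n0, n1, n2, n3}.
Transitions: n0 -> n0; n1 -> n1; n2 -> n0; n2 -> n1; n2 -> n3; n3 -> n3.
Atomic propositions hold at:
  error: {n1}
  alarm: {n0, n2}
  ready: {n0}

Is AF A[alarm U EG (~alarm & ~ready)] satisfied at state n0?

No

Sat(~alarm) = {n1, n3}
Sat(~ready) = {n1, n2, n3}
Sat(~alarm & ~ready) = {n1, n3}
EG (~alarm & ~ready): greatest fixpoint, start Z0 = {n1, n3}, keep only states in Sat with some successor in Z. Already a fixed point.
Sat(EG (~alarm & ~ready)) = {n1, n3}
A[alarm U EG (~alarm & ~ready)]: least fixpoint, start Z0 = Sat(EG (~alarm & ~ready)) = {n1, n3}, add states in Sat(alarm) with every successor in Z. Already a fixed point.
Sat(A[alarm U EG (~alarm & ~ready)]) = {n1, n3}
AF A[alarm U EG (~alarm & ~ready)]: least fixpoint, start Z0 = {n1, n3}, add states with every successor in Z. Already a fixed point.
Sat(AF A[alarm U EG (~alarm & ~ready)]) = {n1, n3}
n0 ∉ Sat(AF A[alarm U EG (~alarm & ~ready)]) = {n1, n3}, so the formula does not hold at n0.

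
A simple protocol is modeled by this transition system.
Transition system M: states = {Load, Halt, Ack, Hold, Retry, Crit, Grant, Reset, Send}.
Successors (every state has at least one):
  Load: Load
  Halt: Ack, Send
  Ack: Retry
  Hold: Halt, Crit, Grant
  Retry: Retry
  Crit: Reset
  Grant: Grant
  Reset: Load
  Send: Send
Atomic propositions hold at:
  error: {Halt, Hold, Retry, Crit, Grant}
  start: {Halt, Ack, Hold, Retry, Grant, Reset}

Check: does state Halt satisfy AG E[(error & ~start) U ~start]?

Sat(~start) = {Load, Crit, Send}
Sat(error & ~start) = {Crit}
E[(error & ~start) U ~start]: least fixpoint, start Z0 = Sat(~start) = {Load, Crit, Send}, add states in Sat(error & ~start) with some successor in Z. Already a fixed point.
Sat(E[(error & ~start) U ~start]) = {Load, Crit, Send}
AG E[(error & ~start) U ~start]: greatest fixpoint, start Z0 = {Load, Crit, Send}, keep only states in Sat with every successor in Z. Z1 = {Load, Send}; fixed.
Sat(AG E[(error & ~start) U ~start]) = {Load, Send}
Halt ∉ Sat(AG E[(error & ~start) U ~start]) = {Load, Send}, so the formula does not hold at Halt.

No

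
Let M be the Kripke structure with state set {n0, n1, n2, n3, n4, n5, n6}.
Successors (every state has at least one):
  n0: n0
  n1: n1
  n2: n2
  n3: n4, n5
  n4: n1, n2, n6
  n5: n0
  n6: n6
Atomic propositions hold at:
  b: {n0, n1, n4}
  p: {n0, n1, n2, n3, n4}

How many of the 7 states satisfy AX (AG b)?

AG b: greatest fixpoint, start Z0 = {n0, n1, n4}, keep only states in Sat with every successor in Z. Z1 = {n0, n1}; fixed.
Sat(AG b) = {n0, n1}
Sat(AX (AG b)) = {s : every successor in {n0, n1}} = {n0, n1, n5}
|Sat(AX (AG b))| = |{n0, n1, n5}| = 3.

3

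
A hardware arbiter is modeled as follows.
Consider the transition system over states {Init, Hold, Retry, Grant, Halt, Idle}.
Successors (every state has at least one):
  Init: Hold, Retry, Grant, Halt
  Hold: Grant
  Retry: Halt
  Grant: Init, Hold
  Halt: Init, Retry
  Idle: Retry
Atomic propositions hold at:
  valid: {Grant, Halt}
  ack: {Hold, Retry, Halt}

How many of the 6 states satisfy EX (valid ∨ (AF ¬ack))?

5

Sat(¬ack) = {Init, Grant, Idle}
AF ¬ack: least fixpoint, start Z0 = {Init, Grant, Idle}, add states with every successor in Z. Z1 = {Init, Hold, Grant, Idle}; fixed.
Sat(AF ¬ack) = {Init, Hold, Grant, Idle}
Sat(valid ∨ (AF ¬ack)) = {Init, Hold, Grant, Halt, Idle}
Sat(EX (valid ∨ (AF ¬ack))) = {s : some successor in {Init, Hold, Grant, Halt, Idle}} = {Init, Hold, Retry, Grant, Halt}
|Sat(EX (valid ∨ (AF ¬ack)))| = |{Init, Hold, Retry, Grant, Halt}| = 5.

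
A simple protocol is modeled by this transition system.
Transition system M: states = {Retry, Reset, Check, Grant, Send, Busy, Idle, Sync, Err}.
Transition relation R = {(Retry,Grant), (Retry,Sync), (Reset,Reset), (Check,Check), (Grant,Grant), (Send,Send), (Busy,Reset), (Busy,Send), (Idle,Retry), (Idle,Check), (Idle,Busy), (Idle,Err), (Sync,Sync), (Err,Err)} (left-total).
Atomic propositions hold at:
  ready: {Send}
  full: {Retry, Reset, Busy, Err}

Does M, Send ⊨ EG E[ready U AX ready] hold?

Yes

Sat(AX ready) = {s : every successor in {Send}} = {Send}
E[ready U AX ready]: least fixpoint, start Z0 = Sat(AX ready) = {Send}, add states in Sat(ready) with some successor in Z. Already a fixed point.
Sat(E[ready U AX ready]) = {Send}
EG E[ready U AX ready]: greatest fixpoint, start Z0 = {Send}, keep only states in Sat with some successor in Z. Already a fixed point.
Sat(EG E[ready U AX ready]) = {Send}
Send ∈ Sat(EG E[ready U AX ready]) = {Send}, so the formula holds at Send.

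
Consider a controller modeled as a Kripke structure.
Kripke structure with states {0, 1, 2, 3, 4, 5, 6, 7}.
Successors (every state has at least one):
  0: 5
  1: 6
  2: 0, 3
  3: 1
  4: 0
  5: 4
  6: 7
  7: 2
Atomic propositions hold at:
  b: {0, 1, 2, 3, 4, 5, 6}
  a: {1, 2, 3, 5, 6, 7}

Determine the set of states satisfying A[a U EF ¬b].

{1, 2, 3, 6, 7}

Sat(¬b) = {7}
EF ¬b: least fixpoint, start Z0 = {7}, add states with some successor in Z. Z1 = {6, 7}; Z2 = {1, 6, 7}; Z3 = {1, 3, 6, 7}; Z4 = {1, 2, 3, 6, 7}; fixed.
Sat(EF ¬b) = {1, 2, 3, 6, 7}
A[a U EF ¬b]: least fixpoint, start Z0 = Sat(EF ¬b) = {1, 2, 3, 6, 7}, add states in Sat(a) with every successor in Z. Already a fixed point.
Sat(A[a U EF ¬b]) = {1, 2, 3, 6, 7}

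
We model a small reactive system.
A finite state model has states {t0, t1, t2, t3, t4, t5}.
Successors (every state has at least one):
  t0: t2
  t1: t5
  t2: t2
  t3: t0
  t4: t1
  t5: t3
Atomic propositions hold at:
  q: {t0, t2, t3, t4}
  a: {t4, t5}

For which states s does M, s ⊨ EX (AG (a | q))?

{t0, t1, t2, t3, t5}

Sat(a | q) = {t0, t2, t3, t4, t5}
AG (a | q): greatest fixpoint, start Z0 = {t0, t2, t3, t4, t5}, keep only states in Sat with every successor in Z. Z1 = {t0, t2, t3, t5}; fixed.
Sat(AG (a | q)) = {t0, t2, t3, t5}
Sat(EX (AG (a | q))) = {s : some successor in {t0, t2, t3, t5}} = {t0, t1, t2, t3, t5}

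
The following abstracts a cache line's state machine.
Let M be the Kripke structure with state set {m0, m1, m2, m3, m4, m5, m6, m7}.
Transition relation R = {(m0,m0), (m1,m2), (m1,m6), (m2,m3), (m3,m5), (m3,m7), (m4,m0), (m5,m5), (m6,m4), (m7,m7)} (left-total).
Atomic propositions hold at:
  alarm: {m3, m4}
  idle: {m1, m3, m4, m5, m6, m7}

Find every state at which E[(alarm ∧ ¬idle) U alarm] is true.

Sat(¬idle) = {m0, m2}
Sat(alarm ∧ ¬idle) = ∅
E[(alarm ∧ ¬idle) U alarm]: least fixpoint, start Z0 = Sat(alarm) = {m3, m4}, add states in Sat(alarm ∧ ¬idle) with some successor in Z. Already a fixed point.
Sat(E[(alarm ∧ ¬idle) U alarm]) = {m3, m4}

{m3, m4}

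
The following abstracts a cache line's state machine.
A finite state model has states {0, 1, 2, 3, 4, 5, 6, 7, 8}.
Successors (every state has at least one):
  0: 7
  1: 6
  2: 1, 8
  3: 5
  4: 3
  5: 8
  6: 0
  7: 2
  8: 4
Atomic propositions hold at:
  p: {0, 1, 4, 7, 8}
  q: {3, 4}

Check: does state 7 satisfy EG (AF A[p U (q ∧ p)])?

No

Sat(q ∧ p) = {4}
A[p U (q ∧ p)]: least fixpoint, start Z0 = Sat((q ∧ p)) = {4}, add states in Sat(p) with every successor in Z. Z1 = {4, 8}; fixed.
Sat(A[p U (q ∧ p)]) = {4, 8}
AF A[p U (q ∧ p)]: least fixpoint, start Z0 = {4, 8}, add states with every successor in Z. Z1 = {4, 5, 8}; Z2 = {3, 4, 5, 8}; fixed.
Sat(AF A[p U (q ∧ p)]) = {3, 4, 5, 8}
EG (AF A[p U (q ∧ p)]): greatest fixpoint, start Z0 = {3, 4, 5, 8}, keep only states in Sat with some successor in Z. Already a fixed point.
Sat(EG (AF A[p U (q ∧ p)])) = {3, 4, 5, 8}
7 ∉ Sat(EG (AF A[p U (q ∧ p)])) = {3, 4, 5, 8}, so the formula does not hold at 7.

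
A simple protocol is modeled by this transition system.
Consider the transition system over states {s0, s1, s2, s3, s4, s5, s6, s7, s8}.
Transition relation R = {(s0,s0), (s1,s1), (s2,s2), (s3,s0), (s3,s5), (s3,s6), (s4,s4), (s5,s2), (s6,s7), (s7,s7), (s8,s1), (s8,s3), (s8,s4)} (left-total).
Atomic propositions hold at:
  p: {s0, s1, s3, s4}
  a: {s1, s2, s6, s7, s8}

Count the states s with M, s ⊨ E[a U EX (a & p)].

Sat(a & p) = {s1}
Sat(EX (a & p)) = {s : some successor in {s1}} = {s1, s8}
E[a U EX (a & p)]: least fixpoint, start Z0 = Sat(EX (a & p)) = {s1, s8}, add states in Sat(a) with some successor in Z. Already a fixed point.
Sat(E[a U EX (a & p)]) = {s1, s8}
|Sat(E[a U EX (a & p)])| = |{s1, s8}| = 2.

2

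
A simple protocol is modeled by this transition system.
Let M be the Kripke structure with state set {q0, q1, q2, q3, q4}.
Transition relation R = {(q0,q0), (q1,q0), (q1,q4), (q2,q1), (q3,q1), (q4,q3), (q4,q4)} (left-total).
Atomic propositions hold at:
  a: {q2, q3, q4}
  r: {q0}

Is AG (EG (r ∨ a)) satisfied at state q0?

Yes

Sat(r ∨ a) = {q0, q2, q3, q4}
EG (r ∨ a): greatest fixpoint, start Z0 = {q0, q2, q3, q4}, keep only states in Sat with some successor in Z. Z1 = {q0, q4}; fixed.
Sat(EG (r ∨ a)) = {q0, q4}
AG (EG (r ∨ a)): greatest fixpoint, start Z0 = {q0, q4}, keep only states in Sat with every successor in Z. Z1 = {q0}; fixed.
Sat(AG (EG (r ∨ a))) = {q0}
q0 ∈ Sat(AG (EG (r ∨ a))) = {q0}, so the formula holds at q0.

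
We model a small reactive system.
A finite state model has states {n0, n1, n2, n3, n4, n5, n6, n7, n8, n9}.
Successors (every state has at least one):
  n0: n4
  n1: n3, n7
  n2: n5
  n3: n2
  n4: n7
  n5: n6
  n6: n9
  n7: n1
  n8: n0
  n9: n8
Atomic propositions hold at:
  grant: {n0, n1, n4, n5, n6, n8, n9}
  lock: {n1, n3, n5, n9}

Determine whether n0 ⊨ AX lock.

Sat(AX lock) = {s : every successor in {n1, n3, n5, n9}} = {n2, n6, n7}
n0 ∉ Sat(AX lock) = {n2, n6, n7}, so the formula does not hold at n0.

No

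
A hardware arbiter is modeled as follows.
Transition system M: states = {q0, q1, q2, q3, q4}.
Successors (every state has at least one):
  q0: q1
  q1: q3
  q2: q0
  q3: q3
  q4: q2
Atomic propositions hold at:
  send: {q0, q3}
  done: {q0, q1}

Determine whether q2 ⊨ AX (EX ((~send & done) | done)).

Sat(~send) = {q1, q2, q4}
Sat(~send & done) = {q1}
Sat((~send & done) | done) = {q0, q1}
Sat(EX ((~send & done) | done)) = {s : some successor in {q0, q1}} = {q0, q2}
Sat(AX (EX ((~send & done) | done))) = {s : every successor in {q0, q2}} = {q2, q4}
q2 ∈ Sat(AX (EX ((~send & done) | done))) = {q2, q4}, so the formula holds at q2.

Yes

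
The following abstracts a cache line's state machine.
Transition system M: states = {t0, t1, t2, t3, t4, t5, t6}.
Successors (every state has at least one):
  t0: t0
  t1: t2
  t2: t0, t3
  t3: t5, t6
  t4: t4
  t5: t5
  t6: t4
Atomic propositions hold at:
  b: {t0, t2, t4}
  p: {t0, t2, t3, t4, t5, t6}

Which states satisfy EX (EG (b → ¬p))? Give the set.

Sat(¬p) = {t1}
Sat(b → ¬p) = {t1, t3, t5, t6}
EG (b → ¬p): greatest fixpoint, start Z0 = {t1, t3, t5, t6}, keep only states in Sat with some successor in Z. Z1 = {t3, t5}; fixed.
Sat(EG (b → ¬p)) = {t3, t5}
Sat(EX (EG (b → ¬p))) = {s : some successor in {t3, t5}} = {t2, t3, t5}

{t2, t3, t5}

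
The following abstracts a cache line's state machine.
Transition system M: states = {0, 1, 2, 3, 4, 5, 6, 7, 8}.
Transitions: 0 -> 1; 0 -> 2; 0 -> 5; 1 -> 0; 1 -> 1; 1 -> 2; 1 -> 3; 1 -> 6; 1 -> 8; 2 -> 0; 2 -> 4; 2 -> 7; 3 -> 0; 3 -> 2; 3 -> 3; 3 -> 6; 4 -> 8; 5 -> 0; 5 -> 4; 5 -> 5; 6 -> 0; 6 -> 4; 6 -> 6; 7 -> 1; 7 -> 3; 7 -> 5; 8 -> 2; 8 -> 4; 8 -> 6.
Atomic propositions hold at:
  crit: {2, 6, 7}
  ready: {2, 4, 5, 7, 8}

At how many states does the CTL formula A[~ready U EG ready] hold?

5

Sat(~ready) = {0, 1, 3, 6}
EG ready: greatest fixpoint, start Z0 = {2, 4, 5, 7, 8}, keep only states in Sat with some successor in Z. Already a fixed point.
Sat(EG ready) = {2, 4, 5, 7, 8}
A[~ready U EG ready]: least fixpoint, start Z0 = Sat(EG ready) = {2, 4, 5, 7, 8}, add states in Sat(~ready) with every successor in Z. Already a fixed point.
Sat(A[~ready U EG ready]) = {2, 4, 5, 7, 8}
|Sat(A[~ready U EG ready])| = |{2, 4, 5, 7, 8}| = 5.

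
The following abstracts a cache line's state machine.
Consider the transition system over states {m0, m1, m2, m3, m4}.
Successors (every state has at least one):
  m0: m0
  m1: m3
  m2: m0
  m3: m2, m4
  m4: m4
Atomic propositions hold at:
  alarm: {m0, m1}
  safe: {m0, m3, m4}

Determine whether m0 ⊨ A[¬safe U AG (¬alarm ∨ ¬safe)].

Sat(¬safe) = {m1, m2}
Sat(¬alarm) = {m2, m3, m4}
Sat(¬alarm ∨ ¬safe) = {m1, m2, m3, m4}
AG (¬alarm ∨ ¬safe): greatest fixpoint, start Z0 = {m1, m2, m3, m4}, keep only states in Sat with every successor in Z. Z1 = {m1, m3, m4}; Z2 = {m1, m4}; Z3 = {m4}; fixed.
Sat(AG (¬alarm ∨ ¬safe)) = {m4}
A[¬safe U AG (¬alarm ∨ ¬safe)]: least fixpoint, start Z0 = Sat(AG (¬alarm ∨ ¬safe)) = {m4}, add states in Sat(¬safe) with every successor in Z. Already a fixed point.
Sat(A[¬safe U AG (¬alarm ∨ ¬safe)]) = {m4}
m0 ∉ Sat(A[¬safe U AG (¬alarm ∨ ¬safe)]) = {m4}, so the formula does not hold at m0.

No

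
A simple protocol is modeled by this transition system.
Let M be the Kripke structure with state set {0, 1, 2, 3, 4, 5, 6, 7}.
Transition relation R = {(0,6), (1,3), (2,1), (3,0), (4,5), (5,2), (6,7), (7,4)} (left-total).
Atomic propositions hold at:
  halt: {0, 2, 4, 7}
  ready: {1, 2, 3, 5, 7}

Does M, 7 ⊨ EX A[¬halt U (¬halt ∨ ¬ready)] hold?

Sat(¬halt) = {1, 3, 5, 6}
Sat(¬ready) = {0, 4, 6}
Sat(¬halt ∨ ¬ready) = {0, 1, 3, 4, 5, 6}
A[¬halt U (¬halt ∨ ¬ready)]: least fixpoint, start Z0 = Sat((¬halt ∨ ¬ready)) = {0, 1, 3, 4, 5, 6}, add states in Sat(¬halt) with every successor in Z. Already a fixed point.
Sat(A[¬halt U (¬halt ∨ ¬ready)]) = {0, 1, 3, 4, 5, 6}
Sat(EX A[¬halt U (¬halt ∨ ¬ready)]) = {s : some successor in {0, 1, 3, 4, 5, 6}} = {0, 1, 2, 3, 4, 7}
7 ∈ Sat(EX A[¬halt U (¬halt ∨ ¬ready)]) = {0, 1, 2, 3, 4, 7}, so the formula holds at 7.

Yes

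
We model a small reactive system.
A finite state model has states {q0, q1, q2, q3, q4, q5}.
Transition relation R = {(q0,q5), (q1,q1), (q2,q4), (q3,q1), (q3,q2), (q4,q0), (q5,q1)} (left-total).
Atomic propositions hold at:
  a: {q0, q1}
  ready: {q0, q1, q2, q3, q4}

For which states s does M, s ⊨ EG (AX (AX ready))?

Sat(AX ready) = {s : every successor in {q0, q1, q2, q3, q4}} = {q1, q2, q3, q4, q5}
Sat(AX (AX ready)) = {s : every successor in {q1, q2, q3, q4, q5}} = {q0, q1, q2, q3, q5}
EG (AX (AX ready)): greatest fixpoint, start Z0 = {q0, q1, q2, q3, q5}, keep only states in Sat with some successor in Z. Z1 = {q0, q1, q3, q5}; fixed.
Sat(EG (AX (AX ready))) = {q0, q1, q3, q5}

{q0, q1, q3, q5}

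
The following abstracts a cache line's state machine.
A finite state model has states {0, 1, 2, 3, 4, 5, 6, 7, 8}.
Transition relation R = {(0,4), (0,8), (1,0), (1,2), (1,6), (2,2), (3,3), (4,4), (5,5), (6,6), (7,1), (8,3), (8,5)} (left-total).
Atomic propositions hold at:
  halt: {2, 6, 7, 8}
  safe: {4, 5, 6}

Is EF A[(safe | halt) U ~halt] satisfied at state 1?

Yes

Sat(safe | halt) = {2, 4, 5, 6, 7, 8}
Sat(~halt) = {0, 1, 3, 4, 5}
A[(safe | halt) U ~halt]: least fixpoint, start Z0 = Sat(~halt) = {0, 1, 3, 4, 5}, add states in Sat(safe | halt) with every successor in Z. Z1 = {0, 1, 3, 4, 5, 7, 8}; fixed.
Sat(A[(safe | halt) U ~halt]) = {0, 1, 3, 4, 5, 7, 8}
EF A[(safe | halt) U ~halt]: least fixpoint, start Z0 = {0, 1, 3, 4, 5, 7, 8}, add states with some successor in Z. Already a fixed point.
Sat(EF A[(safe | halt) U ~halt]) = {0, 1, 3, 4, 5, 7, 8}
1 ∈ Sat(EF A[(safe | halt) U ~halt]) = {0, 1, 3, 4, 5, 7, 8}, so the formula holds at 1.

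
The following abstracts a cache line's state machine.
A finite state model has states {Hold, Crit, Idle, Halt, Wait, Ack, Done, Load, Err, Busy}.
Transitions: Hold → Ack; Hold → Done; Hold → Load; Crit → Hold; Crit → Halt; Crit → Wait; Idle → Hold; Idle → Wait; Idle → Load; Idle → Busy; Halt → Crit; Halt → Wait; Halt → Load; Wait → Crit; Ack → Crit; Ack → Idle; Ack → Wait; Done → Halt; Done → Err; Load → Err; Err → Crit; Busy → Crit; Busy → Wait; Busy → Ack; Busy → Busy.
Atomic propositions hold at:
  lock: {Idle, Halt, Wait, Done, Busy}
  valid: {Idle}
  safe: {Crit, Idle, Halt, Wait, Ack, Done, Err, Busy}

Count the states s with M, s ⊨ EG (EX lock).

Sat(EX lock) = {s : some successor in {Idle, Halt, Wait, Done, Busy}} = {Hold, Crit, Idle, Halt, Ack, Done, Busy}
EG (EX lock): greatest fixpoint, start Z0 = {Hold, Crit, Idle, Halt, Ack, Done, Busy}, keep only states in Sat with some successor in Z. Already a fixed point.
Sat(EG (EX lock)) = {Hold, Crit, Idle, Halt, Ack, Done, Busy}
|Sat(EG (EX lock))| = |{Hold, Crit, Idle, Halt, Ack, Done, Busy}| = 7.

7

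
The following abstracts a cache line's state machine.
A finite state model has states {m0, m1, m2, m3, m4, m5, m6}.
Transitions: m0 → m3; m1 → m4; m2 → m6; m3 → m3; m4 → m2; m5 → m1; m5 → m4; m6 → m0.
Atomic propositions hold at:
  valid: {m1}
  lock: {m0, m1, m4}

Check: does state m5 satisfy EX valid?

Yes

Sat(EX valid) = {s : some successor in {m1}} = {m5}
m5 ∈ Sat(EX valid) = {m5}, so the formula holds at m5.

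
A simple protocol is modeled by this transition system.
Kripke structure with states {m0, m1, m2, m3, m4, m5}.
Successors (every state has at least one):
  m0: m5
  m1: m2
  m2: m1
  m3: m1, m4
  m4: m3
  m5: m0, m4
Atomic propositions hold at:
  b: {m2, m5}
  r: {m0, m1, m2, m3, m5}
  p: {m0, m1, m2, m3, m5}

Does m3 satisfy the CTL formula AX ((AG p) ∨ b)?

AG p: greatest fixpoint, start Z0 = {m0, m1, m2, m3, m5}, keep only states in Sat with every successor in Z. Z1 = {m0, m1, m2}; Z2 = {m1, m2}; fixed.
Sat(AG p) = {m1, m2}
Sat((AG p) ∨ b) = {m1, m2, m5}
Sat(AX ((AG p) ∨ b)) = {s : every successor in {m1, m2, m5}} = {m0, m1, m2}
m3 ∉ Sat(AX ((AG p) ∨ b)) = {m0, m1, m2}, so the formula does not hold at m3.

No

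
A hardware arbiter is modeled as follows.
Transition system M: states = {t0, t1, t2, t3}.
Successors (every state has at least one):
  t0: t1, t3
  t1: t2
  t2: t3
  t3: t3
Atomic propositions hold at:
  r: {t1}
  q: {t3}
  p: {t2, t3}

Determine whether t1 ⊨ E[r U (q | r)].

Sat(q | r) = {t1, t3}
E[r U (q | r)]: least fixpoint, start Z0 = Sat((q | r)) = {t1, t3}, add states in Sat(r) with some successor in Z. Already a fixed point.
Sat(E[r U (q | r)]) = {t1, t3}
t1 ∈ Sat(E[r U (q | r)]) = {t1, t3}, so the formula holds at t1.

Yes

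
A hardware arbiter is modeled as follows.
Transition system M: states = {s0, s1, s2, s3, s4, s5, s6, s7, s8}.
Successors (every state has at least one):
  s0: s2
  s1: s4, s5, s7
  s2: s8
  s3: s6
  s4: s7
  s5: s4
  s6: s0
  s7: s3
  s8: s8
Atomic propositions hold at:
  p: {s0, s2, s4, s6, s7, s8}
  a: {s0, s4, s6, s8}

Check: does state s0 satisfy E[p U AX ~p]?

No

Sat(~p) = {s1, s3, s5}
Sat(AX ~p) = {s : every successor in {s1, s3, s5}} = {s7}
E[p U AX ~p]: least fixpoint, start Z0 = Sat(AX ~p) = {s7}, add states in Sat(p) with some successor in Z. Z1 = {s4, s7}; fixed.
Sat(E[p U AX ~p]) = {s4, s7}
s0 ∉ Sat(E[p U AX ~p]) = {s4, s7}, so the formula does not hold at s0.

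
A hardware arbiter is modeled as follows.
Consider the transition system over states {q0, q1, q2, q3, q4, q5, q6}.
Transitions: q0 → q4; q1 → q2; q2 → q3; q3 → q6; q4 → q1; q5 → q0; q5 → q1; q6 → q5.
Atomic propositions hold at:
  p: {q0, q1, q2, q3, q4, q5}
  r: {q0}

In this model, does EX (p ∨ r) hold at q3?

Sat(p ∨ r) = {q0, q1, q2, q3, q4, q5}
Sat(EX (p ∨ r)) = {s : some successor in {q0, q1, q2, q3, q4, q5}} = {q0, q1, q2, q4, q5, q6}
q3 ∉ Sat(EX (p ∨ r)) = {q0, q1, q2, q4, q5, q6}, so the formula does not hold at q3.

No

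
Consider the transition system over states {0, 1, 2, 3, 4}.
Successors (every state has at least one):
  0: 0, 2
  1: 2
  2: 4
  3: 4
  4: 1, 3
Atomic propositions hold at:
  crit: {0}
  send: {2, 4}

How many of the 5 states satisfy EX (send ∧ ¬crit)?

4

Sat(¬crit) = {1, 2, 3, 4}
Sat(send ∧ ¬crit) = {2, 4}
Sat(EX (send ∧ ¬crit)) = {s : some successor in {2, 4}} = {0, 1, 2, 3}
|Sat(EX (send ∧ ¬crit))| = |{0, 1, 2, 3}| = 4.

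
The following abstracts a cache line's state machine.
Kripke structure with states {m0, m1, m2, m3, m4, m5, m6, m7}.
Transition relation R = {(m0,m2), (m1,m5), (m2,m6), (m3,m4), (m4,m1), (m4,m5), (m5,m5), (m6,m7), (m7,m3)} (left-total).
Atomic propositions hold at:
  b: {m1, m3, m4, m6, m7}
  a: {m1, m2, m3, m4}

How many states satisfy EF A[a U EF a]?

EF a: least fixpoint, start Z0 = {m1, m2, m3, m4}, add states with some successor in Z. Z1 = {m0, m1, m2, m3, m4, m7}; Z2 = {m0, m1, m2, m3, m4, m6, m7}; fixed.
Sat(EF a) = {m0, m1, m2, m3, m4, m6, m7}
A[a U EF a]: least fixpoint, start Z0 = Sat(EF a) = {m0, m1, m2, m3, m4, m6, m7}, add states in Sat(a) with every successor in Z. Already a fixed point.
Sat(A[a U EF a]) = {m0, m1, m2, m3, m4, m6, m7}
EF A[a U EF a]: least fixpoint, start Z0 = {m0, m1, m2, m3, m4, m6, m7}, add states with some successor in Z. Already a fixed point.
Sat(EF A[a U EF a]) = {m0, m1, m2, m3, m4, m6, m7}
|Sat(EF A[a U EF a])| = |{m0, m1, m2, m3, m4, m6, m7}| = 7.

7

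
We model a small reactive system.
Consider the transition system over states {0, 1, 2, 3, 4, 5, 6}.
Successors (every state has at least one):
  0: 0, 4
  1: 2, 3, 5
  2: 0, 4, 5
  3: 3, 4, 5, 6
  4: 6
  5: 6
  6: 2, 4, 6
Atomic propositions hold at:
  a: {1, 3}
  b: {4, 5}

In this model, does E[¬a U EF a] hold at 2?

Sat(¬a) = {0, 2, 4, 5, 6}
EF a: least fixpoint, start Z0 = {1, 3}, add states with some successor in Z. Already a fixed point.
Sat(EF a) = {1, 3}
E[¬a U EF a]: least fixpoint, start Z0 = Sat(EF a) = {1, 3}, add states in Sat(¬a) with some successor in Z. Already a fixed point.
Sat(E[¬a U EF a]) = {1, 3}
2 ∉ Sat(E[¬a U EF a]) = {1, 3}, so the formula does not hold at 2.

No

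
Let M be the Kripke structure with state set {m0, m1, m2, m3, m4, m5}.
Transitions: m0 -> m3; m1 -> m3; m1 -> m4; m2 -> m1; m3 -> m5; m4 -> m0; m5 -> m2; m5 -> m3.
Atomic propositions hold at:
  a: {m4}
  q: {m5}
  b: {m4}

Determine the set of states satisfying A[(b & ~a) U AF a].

{m4}

Sat(~a) = {m0, m1, m2, m3, m5}
Sat(b & ~a) = ∅
AF a: least fixpoint, start Z0 = {m4}, add states with every successor in Z. Already a fixed point.
Sat(AF a) = {m4}
A[(b & ~a) U AF a]: least fixpoint, start Z0 = Sat(AF a) = {m4}, add states in Sat(b & ~a) with every successor in Z. Already a fixed point.
Sat(A[(b & ~a) U AF a]) = {m4}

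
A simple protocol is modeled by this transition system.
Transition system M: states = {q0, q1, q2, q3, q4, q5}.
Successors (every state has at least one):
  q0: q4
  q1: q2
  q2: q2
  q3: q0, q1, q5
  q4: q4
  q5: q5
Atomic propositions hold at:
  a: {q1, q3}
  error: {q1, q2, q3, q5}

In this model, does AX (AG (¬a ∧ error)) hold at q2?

Sat(¬a) = {q0, q2, q4, q5}
Sat(¬a ∧ error) = {q2, q5}
AG (¬a ∧ error): greatest fixpoint, start Z0 = {q2, q5}, keep only states in Sat with every successor in Z. Already a fixed point.
Sat(AG (¬a ∧ error)) = {q2, q5}
Sat(AX (AG (¬a ∧ error))) = {s : every successor in {q2, q5}} = {q1, q2, q5}
q2 ∈ Sat(AX (AG (¬a ∧ error))) = {q1, q2, q5}, so the formula holds at q2.

Yes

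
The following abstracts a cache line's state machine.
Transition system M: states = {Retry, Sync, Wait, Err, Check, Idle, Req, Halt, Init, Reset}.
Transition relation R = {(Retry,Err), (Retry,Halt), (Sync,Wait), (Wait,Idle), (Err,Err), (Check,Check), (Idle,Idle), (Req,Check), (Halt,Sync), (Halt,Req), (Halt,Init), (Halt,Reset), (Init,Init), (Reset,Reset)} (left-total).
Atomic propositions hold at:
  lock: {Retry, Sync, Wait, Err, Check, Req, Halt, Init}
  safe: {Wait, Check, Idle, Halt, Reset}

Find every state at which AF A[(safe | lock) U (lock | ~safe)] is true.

{Retry, Sync, Wait, Err, Check, Req, Halt, Init}

Sat(safe | lock) = {Retry, Sync, Wait, Err, Check, Idle, Req, Halt, Init, Reset}
Sat(~safe) = {Retry, Sync, Err, Req, Init}
Sat(lock | ~safe) = {Retry, Sync, Wait, Err, Check, Req, Halt, Init}
A[(safe | lock) U (lock | ~safe)]: least fixpoint, start Z0 = Sat((lock | ~safe)) = {Retry, Sync, Wait, Err, Check, Req, Halt, Init}, add states in Sat(safe | lock) with every successor in Z. Already a fixed point.
Sat(A[(safe | lock) U (lock | ~safe)]) = {Retry, Sync, Wait, Err, Check, Req, Halt, Init}
AF A[(safe | lock) U (lock | ~safe)]: least fixpoint, start Z0 = {Retry, Sync, Wait, Err, Check, Req, Halt, Init}, add states with every successor in Z. Already a fixed point.
Sat(AF A[(safe | lock) U (lock | ~safe)]) = {Retry, Sync, Wait, Err, Check, Req, Halt, Init}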